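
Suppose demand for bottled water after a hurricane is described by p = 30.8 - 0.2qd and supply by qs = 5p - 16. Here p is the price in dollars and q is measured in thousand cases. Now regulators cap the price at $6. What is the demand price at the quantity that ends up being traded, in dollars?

Rearranging demand gives qd = 154 - 5p. In a free market, 154 - 5p = 5p - 16 gives the equilibrium p* = 17, q* = 69.
The ceiling of 6 is below the equilibrium price 17, so it binds.
At p = 6: qd = 154 - 5·6 = 124 and qs = 5·6 - 16 = 14.
Only 14 units reach the market. On the demand curve, the marginal buyer's willingness to pay at q = 14 is (154 - 14)/5 = 28.

28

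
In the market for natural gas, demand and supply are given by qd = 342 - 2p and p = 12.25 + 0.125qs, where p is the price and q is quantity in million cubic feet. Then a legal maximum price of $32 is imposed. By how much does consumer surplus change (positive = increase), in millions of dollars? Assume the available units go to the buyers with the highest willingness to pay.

-408

Rearranging supply gives qs = 8p - 98. Equilibrium: 342 - 2p = 8p - 98, so 440 = 10p and p* = 44, q* = 254.
The ceiling of 32 is below the equilibrium price 44, so it binds.
At p = 32: qd = 342 - 2·32 = 278 and qs = 8·32 - 98 = 158.
Consumer surplus without the control is ½ · (171 - 44) · 254 = 16129.
With the ceiling, 158 units are sold at 32 (assume they go to the highest-value buyers). The demand price at q = 158 is 92, so CS = ½ · [(171 - 32) + (92 - 32)] · 158 = 15721.
Change in consumer surplus = 15721 - 16129 = -408.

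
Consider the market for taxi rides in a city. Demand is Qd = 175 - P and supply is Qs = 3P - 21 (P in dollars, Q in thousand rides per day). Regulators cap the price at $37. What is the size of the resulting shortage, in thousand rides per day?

48

Without the control the market clears where 175 - P = 3P - 21, i.e. P* = 49 and Q* = 126.
The ceiling of 37 is below the equilibrium price 49, so it binds.
At P = 37: Qd = 175 - 37 = 138 and Qs = 3·37 - 21 = 90.
Shortage = Qd - Qs = 138 - 90 = 48.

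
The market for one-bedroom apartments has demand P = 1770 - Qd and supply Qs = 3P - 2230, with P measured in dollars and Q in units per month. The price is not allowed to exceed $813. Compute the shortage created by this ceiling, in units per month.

Rearranging demand gives Qd = 1770 - P. Equilibrium: 1770 - P = 3P - 2230, so 4000 = 4P and P* = 1000, Q* = 770.
Because the ceiling (813) lies below the market-clearing price, it is binding.
At P = 813: Qd = 1770 - 813 = 957 and Qs = 3·813 - 2230 = 209.
Shortage = Qd - Qs = 957 - 209 = 748.

748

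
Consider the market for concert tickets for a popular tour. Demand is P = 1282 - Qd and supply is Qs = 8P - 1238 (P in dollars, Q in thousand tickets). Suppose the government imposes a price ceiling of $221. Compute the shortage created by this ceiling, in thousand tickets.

531

Rearranging demand gives Qd = 1282 - P. Without the control the market clears where 1282 - P = 8P - 1238, i.e. P* = 280 and Q* = 1002.
Since 221 < 280, the ceiling is binding.
At P = 221: Qd = 1282 - 221 = 1061 and Qs = 8·221 - 1238 = 530.
Shortage = Qd - Qs = 1061 - 530 = 531.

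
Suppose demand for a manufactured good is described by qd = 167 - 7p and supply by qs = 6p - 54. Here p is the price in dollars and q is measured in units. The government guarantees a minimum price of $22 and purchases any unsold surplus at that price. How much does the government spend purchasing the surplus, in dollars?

1430

Without the control the market clears where 167 - 7p = 6p - 54, i.e. p* = 17 and q* = 48.
Because the floor (22) lies above the market-clearing price, it is binding.
At p = 22: qd = 167 - 7·22 = 13 and qs = 6·22 - 54 = 78.
Surplus = qs - qd = 65.
Government expenditure = surplus × support price = 65 × 22 = 1430.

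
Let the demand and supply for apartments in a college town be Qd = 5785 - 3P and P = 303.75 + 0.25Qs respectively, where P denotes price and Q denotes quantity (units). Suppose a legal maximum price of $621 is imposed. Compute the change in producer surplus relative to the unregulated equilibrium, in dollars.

-768233

Rearranging supply gives Qs = 4P - 1215. In a free market, 5785 - 3P = 4P - 1215 gives the equilibrium P* = 1000, Q* = 2785.
Because the ceiling (621) lies below the market-clearing price, it is binding.
At P = 621: Qd = 5785 - 3·621 = 3922 and Qs = 4·621 - 1215 = 1269.
Producer surplus without the control is ½ · (1000 - 303.75) · 2785 = 969528.125.
With the ceiling, producers sell 1269 units at 621, so PS = ½ · (621 - 303.75) · 1269 = 201295.125.
Change in producer surplus = 201295.125 - 969528.125 = -768233.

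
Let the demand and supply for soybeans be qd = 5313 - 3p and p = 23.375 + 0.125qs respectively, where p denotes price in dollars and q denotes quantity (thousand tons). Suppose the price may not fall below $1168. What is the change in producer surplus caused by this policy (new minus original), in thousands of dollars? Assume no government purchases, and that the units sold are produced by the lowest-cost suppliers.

Rearranging supply gives qs = 8p - 187. In a free market, 5313 - 3p = 8p - 187 gives the equilibrium p* = 500, q* = 3813.
Since 1168 > 500, the floor is binding.
At p = 1168: qd = 5313 - 3·1168 = 1809 and qs = 8·1168 - 187 = 9157.
Producer surplus without the control is ½ · (500 - 23.375) · 3813 = 908685.5625.
With the floor, 1809 units are sold at 1168. The supply price at q = 1809 is 249.5, so PS = ½ · [(1168 - 23.375) + (1168 - 249.5)] · 1809 = 1866096.5625.
Change in producer surplus = 1866096.5625 - 908685.5625 = 957411.

957411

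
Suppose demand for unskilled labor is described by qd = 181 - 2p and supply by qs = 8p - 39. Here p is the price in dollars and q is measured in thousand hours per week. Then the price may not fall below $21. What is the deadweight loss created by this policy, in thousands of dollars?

0

Without the control the market clears where 181 - 2p = 8p - 39, i.e. p* = 22 and q* = 137.
Since 21 is below p* = 22, the floor does not bind and the free-market outcome prevails.
Since the control does not bind, no trades are prevented and deadweight loss is zero.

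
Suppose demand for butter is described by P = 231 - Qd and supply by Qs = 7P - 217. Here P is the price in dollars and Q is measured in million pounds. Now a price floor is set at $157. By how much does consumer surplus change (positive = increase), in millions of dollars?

-12574.5

Rearranging demand gives Qd = 231 - P. Equilibrium: 231 - P = 7P - 217, so 448 = 8P and P* = 56, Q* = 175.
The floor of 157 is above the equilibrium price 56, so it binds.
At P = 157: Qd = 231 - 157 = 74 and Qs = 7·157 - 217 = 882.
Consumer surplus without the control is ½ · (231 - 56) · 175 = 15312.5.
With the floor, consumers buy 74 units at 157, so CS = ½ · (231 - 157) · 74 = 2738.
Change in consumer surplus = 2738 - 15312.5 = -12574.5.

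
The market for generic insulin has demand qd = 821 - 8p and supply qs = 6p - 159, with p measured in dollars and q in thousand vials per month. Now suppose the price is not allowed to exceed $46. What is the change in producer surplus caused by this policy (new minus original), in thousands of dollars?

Setting quantity demanded equal to quantity supplied, 821 - 8p = 6p - 159, gives p* = 70 and q* = 261.
Since 46 < 70, the ceiling is binding.
At p = 46: qd = 821 - 8·46 = 453 and qs = 6·46 - 159 = 117.
Producer surplus without the control is ½ · (70 - 26.5) · 261 = 5676.75.
With the ceiling, producers sell 117 units at 46, so PS = ½ · (46 - 26.5) · 117 = 1140.75.
Change in producer surplus = 1140.75 - 5676.75 = -4536.

-4536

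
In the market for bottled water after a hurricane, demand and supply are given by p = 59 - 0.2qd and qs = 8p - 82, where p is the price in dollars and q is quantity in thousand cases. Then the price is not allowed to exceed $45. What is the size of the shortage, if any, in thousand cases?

Rearranging demand gives qd = 295 - 5p. Equilibrium: 295 - 5p = 8p - 82, so 377 = 13p and p* = 29, q* = 150.
The ceiling of 45 is above the equilibrium price 29, so it is not binding; the market clears at p* = 29, q* = 150.
Since the control does not bind, there is no shortage.

0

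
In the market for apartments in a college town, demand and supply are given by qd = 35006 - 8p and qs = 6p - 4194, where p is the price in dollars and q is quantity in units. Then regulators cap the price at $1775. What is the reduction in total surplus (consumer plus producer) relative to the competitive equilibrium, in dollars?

Equilibrium: 35006 - 8p = 6p - 4194, so 39200 = 14p and p* = 2800, q* = 12606.
Since 1775 < 2800, the ceiling is binding.
At p = 1775: qd = 35006 - 8·1775 = 20806 and qs = 6·1775 - 4194 = 6456.
Quantity traded falls to 6456. At q = 6456 the demand price is (35006 - 6456)/8 = 3568.75 and the supply price is (4194 + 6456)/6 = 1775.
Deadweight loss = ½ · (3568.75 - 1775) · (12606 - 6456) = ½ · 1793.75 · 6150 = 5515781.25.

5515781.25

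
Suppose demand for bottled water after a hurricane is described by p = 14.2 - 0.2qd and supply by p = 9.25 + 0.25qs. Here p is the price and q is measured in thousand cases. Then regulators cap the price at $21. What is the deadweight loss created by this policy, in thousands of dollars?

Rearranging demand gives qd = 71 - 5p; rearranging supply gives qs = 4p - 37. In a free market, 71 - 5p = 4p - 37 gives the equilibrium p* = 12, q* = 11.
Since 21 is above p* = 12, the ceiling does not bind and the free-market outcome prevails.
Since the control does not bind, no trades are prevented and deadweight loss is zero.

0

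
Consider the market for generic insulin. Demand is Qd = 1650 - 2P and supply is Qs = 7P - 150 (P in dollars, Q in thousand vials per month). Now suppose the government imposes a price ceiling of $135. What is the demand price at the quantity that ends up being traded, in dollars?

Equilibrium: 1650 - 2P = 7P - 150, so 1800 = 9P and P* = 200, Q* = 1250.
Because the ceiling (135) lies below the market-clearing price, it is binding.
At P = 135: Qd = 1650 - 2·135 = 1380 and Qs = 7·135 - 150 = 795.
Only 795 units reach the market. On the demand curve, the marginal buyer's willingness to pay at Q = 795 is (1650 - 795)/2 = 427.5.

427.5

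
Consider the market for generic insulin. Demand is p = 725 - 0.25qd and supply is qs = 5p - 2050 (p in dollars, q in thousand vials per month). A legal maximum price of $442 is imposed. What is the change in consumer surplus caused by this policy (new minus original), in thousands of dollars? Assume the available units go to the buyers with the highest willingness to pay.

-19170

Rearranging demand gives qd = 2900 - 4p. Equilibrium: 2900 - 4p = 5p - 2050, so 4950 = 9p and p* = 550, q* = 700.
The ceiling of 442 is below the equilibrium price 550, so it binds.
At p = 442: qd = 2900 - 4·442 = 1132 and qs = 5·442 - 2050 = 160.
Consumer surplus without the control is ½ · (725 - 550) · 700 = 61250.
With the ceiling, 160 units are sold at 442 (assume they go to the highest-value buyers). The demand price at q = 160 is 685, so CS = ½ · [(725 - 442) + (685 - 442)] · 160 = 42080.
Change in consumer surplus = 42080 - 61250 = -19170.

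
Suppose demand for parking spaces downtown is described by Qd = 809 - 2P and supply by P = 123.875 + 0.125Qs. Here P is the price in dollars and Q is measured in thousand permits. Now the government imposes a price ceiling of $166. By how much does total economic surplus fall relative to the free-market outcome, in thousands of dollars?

Rearranging supply gives Qs = 8P - 991. Without the control the market clears where 809 - 2P = 8P - 991, i.e. P* = 180 and Q* = 449.
Because the ceiling (166) lies below the market-clearing price, it is binding.
At P = 166: Qd = 809 - 2·166 = 477 and Qs = 8·166 - 991 = 337.
Quantity traded falls to 337. At Q = 337 the demand price is (809 - 337)/2 = 236 and the supply price is (991 + 337)/8 = 166.
Deadweight loss = ½ · (236 - 166) · (449 - 337) = ½ · 70 · 112 = 3920.

3920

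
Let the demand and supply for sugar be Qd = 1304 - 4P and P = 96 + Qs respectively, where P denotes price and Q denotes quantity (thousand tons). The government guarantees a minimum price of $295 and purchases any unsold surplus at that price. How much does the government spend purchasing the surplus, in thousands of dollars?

22125

Rearranging supply gives Qs = P - 96. Equilibrium: 1304 - 4P = P - 96, so 1400 = 5P and P* = 280, Q* = 184.
The floor of 295 is above the equilibrium price 280, so it binds.
At P = 295: Qd = 1304 - 4·295 = 124 and Qs = 295 - 96 = 199.
Surplus = Qs - Qd = 75.
Government expenditure = surplus × support price = 75 × 295 = 22125.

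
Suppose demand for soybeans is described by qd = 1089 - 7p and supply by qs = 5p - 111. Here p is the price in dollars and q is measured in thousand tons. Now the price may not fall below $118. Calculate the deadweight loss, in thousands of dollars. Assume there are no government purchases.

2721.6

Without the control the market clears where 1089 - 7p = 5p - 111, i.e. p* = 100 and q* = 389.
Because the floor (118) lies above the market-clearing price, it is binding.
At p = 118: qd = 1089 - 7·118 = 263 and qs = 5·118 - 111 = 479.
Quantity traded falls to 263. At q = 263 the demand price is (1089 - 263)/7 = 118 and the supply price is (111 + 263)/5 = 74.8.
Deadweight loss = ½ · (118 - 74.8) · (389 - 263) = ½ · 43.2 · 126 = 2721.6.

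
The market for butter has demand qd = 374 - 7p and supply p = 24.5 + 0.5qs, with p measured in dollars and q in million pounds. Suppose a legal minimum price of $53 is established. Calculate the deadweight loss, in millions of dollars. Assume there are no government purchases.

567

Rearranging supply gives qs = 2p - 49. Setting quantity demanded equal to quantity supplied, 374 - 7p = 2p - 49, gives p* = 47 and q* = 45.
The floor of 53 is above the equilibrium price 47, so it binds.
At p = 53: qd = 374 - 7·53 = 3 and qs = 2·53 - 49 = 57.
Quantity traded falls to 3. At q = 3 the demand price is (374 - 3)/7 = 53 and the supply price is (49 + 3)/2 = 26.
Deadweight loss = ½ · (53 - 26) · (45 - 3) = ½ · 27 · 42 = 567.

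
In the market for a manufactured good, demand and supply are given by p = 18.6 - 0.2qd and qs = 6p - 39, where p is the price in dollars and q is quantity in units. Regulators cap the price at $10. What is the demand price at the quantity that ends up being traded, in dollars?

Rearranging demand gives qd = 93 - 5p. Without the control the market clears where 93 - 5p = 6p - 39, i.e. p* = 12 and q* = 33.
Since 10 < 12, the ceiling is binding.
At p = 10: qd = 93 - 5·10 = 43 and qs = 6·10 - 39 = 21.
Only 21 units reach the market. On the demand curve, the marginal buyer's willingness to pay at q = 21 is (93 - 21)/5 = 14.4.

14.4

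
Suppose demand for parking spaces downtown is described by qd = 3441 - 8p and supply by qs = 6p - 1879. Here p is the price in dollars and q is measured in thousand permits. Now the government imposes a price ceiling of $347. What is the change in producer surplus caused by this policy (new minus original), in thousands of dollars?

In a free market, 3441 - 8p = 6p - 1879 gives the equilibrium p* = 380, q* = 401.
Because the ceiling (347) lies below the market-clearing price, it is binding.
At p = 347: qd = 3441 - 8·347 = 665 and qs = 6·347 - 1879 = 203.
Producer surplus without the control is ½ · (380 - 1879/6) · 401 = 160801/12.
With the ceiling, producers sell 203 units at 347, so PS = ½ · (347 - 1879/6) · 203 = 41209/12.
Change in producer surplus = 41209/12 - 160801/12 = -9966.

-9966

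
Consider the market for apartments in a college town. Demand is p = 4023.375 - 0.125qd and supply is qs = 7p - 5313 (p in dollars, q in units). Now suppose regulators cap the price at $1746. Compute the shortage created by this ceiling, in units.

11310

Rearranging demand gives qd = 32187 - 8p. Without the control the market clears where 32187 - 8p = 7p - 5313, i.e. p* = 2500 and q* = 12187.
Since 1746 < 2500, the ceiling is binding.
At p = 1746: qd = 32187 - 8·1746 = 18219 and qs = 7·1746 - 5313 = 6909.
Shortage = qd - qs = 18219 - 6909 = 11310.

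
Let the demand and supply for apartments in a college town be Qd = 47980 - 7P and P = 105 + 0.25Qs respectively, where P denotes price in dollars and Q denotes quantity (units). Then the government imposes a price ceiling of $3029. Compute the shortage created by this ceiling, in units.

Rearranging supply gives Qs = 4P - 420. Setting quantity demanded equal to quantity supplied, 47980 - 7P = 4P - 420, gives P* = 4400 and Q* = 17180.
The ceiling of 3029 is below the equilibrium price 4400, so it binds.
At P = 3029: Qd = 47980 - 7·3029 = 26777 and Qs = 4·3029 - 420 = 11696.
Shortage = Qd - Qs = 26777 - 11696 = 15081.

15081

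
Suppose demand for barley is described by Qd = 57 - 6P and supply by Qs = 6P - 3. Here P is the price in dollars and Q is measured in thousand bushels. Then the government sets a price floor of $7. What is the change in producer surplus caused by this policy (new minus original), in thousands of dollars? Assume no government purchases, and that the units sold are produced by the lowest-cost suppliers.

18

Setting quantity demanded equal to quantity supplied, 57 - 6P = 6P - 3, gives P* = 5 and Q* = 27.
Because the floor (7) lies above the market-clearing price, it is binding.
At P = 7: Qd = 57 - 6·7 = 15 and Qs = 6·7 - 3 = 39.
Producer surplus without the control is ½ · (5 - 0.5) · 27 = 60.75.
With the floor, 15 units are sold at 7. The supply price at Q = 15 is 3, so PS = ½ · [(7 - 0.5) + (7 - 3)] · 15 = 78.75.
Change in producer surplus = 78.75 - 60.75 = 18.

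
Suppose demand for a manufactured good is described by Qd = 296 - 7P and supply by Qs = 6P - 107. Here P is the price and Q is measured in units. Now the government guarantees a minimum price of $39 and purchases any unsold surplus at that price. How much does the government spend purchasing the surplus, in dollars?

Without the control the market clears where 296 - 7P = 6P - 107, i.e. P* = 31 and Q* = 79.
Because the floor (39) lies above the market-clearing price, it is binding.
At P = 39: Qd = 296 - 7·39 = 23 and Qs = 6·39 - 107 = 127.
Surplus = Qs - Qd = 104.
Government expenditure = surplus × support price = 104 × 39 = 4056.

4056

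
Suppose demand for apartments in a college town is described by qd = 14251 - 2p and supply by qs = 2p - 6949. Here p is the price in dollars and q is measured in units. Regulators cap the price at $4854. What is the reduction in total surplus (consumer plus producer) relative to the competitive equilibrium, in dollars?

Without the control the market clears where 14251 - 2p = 2p - 6949, i.e. p* = 5300 and q* = 3651.
The ceiling of 4854 is below the equilibrium price 5300, so it binds.
At p = 4854: qd = 14251 - 2·4854 = 4543 and qs = 2·4854 - 6949 = 2759.
Quantity traded falls to 2759. At q = 2759 the demand price is (14251 - 2759)/2 = 5746 and the supply price is (6949 + 2759)/2 = 4854.
Deadweight loss = ½ · (5746 - 4854) · (3651 - 2759) = ½ · 892 · 892 = 397832.

397832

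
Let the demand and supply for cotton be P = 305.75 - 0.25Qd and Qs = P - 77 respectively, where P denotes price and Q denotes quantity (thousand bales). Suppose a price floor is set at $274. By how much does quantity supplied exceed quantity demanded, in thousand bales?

Rearranging demand gives Qd = 1223 - 4P. Setting quantity demanded equal to quantity supplied, 1223 - 4P = P - 77, gives P* = 260 and Q* = 183.
The floor of 274 is above the equilibrium price 260, so it binds.
At P = 274: Qd = 1223 - 4·274 = 127 and Qs = 274 - 77 = 197.
Surplus = Qs - Qd = 197 - 127 = 70.

70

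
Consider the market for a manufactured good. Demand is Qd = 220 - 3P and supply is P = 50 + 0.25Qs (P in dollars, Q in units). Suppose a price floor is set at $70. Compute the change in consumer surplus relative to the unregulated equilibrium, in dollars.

Rearranging supply gives Qs = 4P - 200. In a free market, 220 - 3P = 4P - 200 gives the equilibrium P* = 60, Q* = 40.
Since 70 > 60, the floor is binding.
At P = 70: Qd = 220 - 3·70 = 10 and Qs = 4·70 - 200 = 80.
Consumer surplus without the control is ½ · (220/3 - 60) · 40 = 800/3.
With the floor, consumers buy 10 units at 70, so CS = ½ · (220/3 - 70) · 10 = 50/3.
Change in consumer surplus = 50/3 - 800/3 = -250.

-250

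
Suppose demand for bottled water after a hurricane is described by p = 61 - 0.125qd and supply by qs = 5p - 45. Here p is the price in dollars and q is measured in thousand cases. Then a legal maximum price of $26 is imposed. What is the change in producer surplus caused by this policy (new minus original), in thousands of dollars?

Rearranging demand gives qd = 488 - 8p. In a free market, 488 - 8p = 5p - 45 gives the equilibrium p* = 41, q* = 160.
Because the ceiling (26) lies below the market-clearing price, it is binding.
At p = 26: qd = 488 - 8·26 = 280 and qs = 5·26 - 45 = 85.
Producer surplus without the control is ½ · (41 - 9) · 160 = 2560.
With the ceiling, producers sell 85 units at 26, so PS = ½ · (26 - 9) · 85 = 722.5.
Change in producer surplus = 722.5 - 2560 = -1837.5.

-1837.5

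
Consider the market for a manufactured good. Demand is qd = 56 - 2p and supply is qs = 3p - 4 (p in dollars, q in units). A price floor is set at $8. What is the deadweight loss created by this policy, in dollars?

0

Without the control the market clears where 56 - 2p = 3p - 4, i.e. p* = 12 and q* = 32.
The floor of 8 is below the equilibrium price 12, so it is not binding; the market clears at p* = 12, q* = 32.
Since the control does not bind, no trades are prevented and deadweight loss is zero.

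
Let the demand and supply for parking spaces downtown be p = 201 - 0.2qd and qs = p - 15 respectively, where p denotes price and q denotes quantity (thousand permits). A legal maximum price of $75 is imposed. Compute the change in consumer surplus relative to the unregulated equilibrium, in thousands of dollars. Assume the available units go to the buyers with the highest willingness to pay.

Rearranging demand gives qd = 1005 - 5p. Without the control the market clears where 1005 - 5p = p - 15, i.e. p* = 170 and q* = 155.
Since 75 < 170, the ceiling is binding.
At p = 75: qd = 1005 - 5·75 = 630 and qs = 75 - 15 = 60.
Consumer surplus without the control is ½ · (201 - 170) · 155 = 2402.5.
With the ceiling, 60 units are sold at 75 (assume they go to the highest-value buyers). The demand price at q = 60 is 189, so CS = ½ · [(201 - 75) + (189 - 75)] · 60 = 7200.
Change in consumer surplus = 7200 - 2402.5 = 4797.5.

4797.5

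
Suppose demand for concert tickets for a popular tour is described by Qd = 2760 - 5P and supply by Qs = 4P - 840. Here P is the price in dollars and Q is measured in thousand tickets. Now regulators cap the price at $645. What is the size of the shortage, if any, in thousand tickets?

Equilibrium: 2760 - 5P = 4P - 840, so 3600 = 9P and P* = 400, Q* = 760.
The ceiling of 645 is above the equilibrium price 400, so it is not binding; the market clears at P* = 400, Q* = 760.
Since the control does not bind, there is no shortage.

0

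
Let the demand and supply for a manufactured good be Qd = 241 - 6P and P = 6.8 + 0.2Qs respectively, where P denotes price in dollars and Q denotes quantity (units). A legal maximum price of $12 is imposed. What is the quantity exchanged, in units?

Rearranging supply gives Qs = 5P - 34. Without the control the market clears where 241 - 6P = 5P - 34, i.e. P* = 25 and Q* = 91.
Because the ceiling (12) lies below the market-clearing price, it is binding.
At P = 12: Qd = 241 - 6·12 = 169 and Qs = 5·12 - 34 = 26.
The quantity actually transacted is the short side, supply: 26.

26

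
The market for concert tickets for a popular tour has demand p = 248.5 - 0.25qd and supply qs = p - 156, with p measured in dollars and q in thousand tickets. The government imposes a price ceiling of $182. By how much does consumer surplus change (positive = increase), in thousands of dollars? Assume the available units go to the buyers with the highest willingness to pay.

960

Rearranging demand gives qd = 994 - 4p. Equilibrium: 994 - 4p = p - 156, so 1150 = 5p and p* = 230, q* = 74.
The ceiling of 182 is below the equilibrium price 230, so it binds.
At p = 182: qd = 994 - 4·182 = 266 and qs = 182 - 156 = 26.
Consumer surplus without the control is ½ · (248.5 - 230) · 74 = 684.5.
With the ceiling, 26 units are sold at 182 (assume they go to the highest-value buyers). The demand price at q = 26 is 242, so CS = ½ · [(248.5 - 182) + (242 - 182)] · 26 = 1644.5.
Change in consumer surplus = 1644.5 - 684.5 = 960.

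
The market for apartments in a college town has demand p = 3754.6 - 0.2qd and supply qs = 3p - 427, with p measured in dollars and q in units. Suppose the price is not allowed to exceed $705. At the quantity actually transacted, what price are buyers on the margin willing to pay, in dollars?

3417

Rearranging demand gives qd = 18773 - 5p. Equilibrium: 18773 - 5p = 3p - 427, so 19200 = 8p and p* = 2400, q* = 6773.
Because the ceiling (705) lies below the market-clearing price, it is binding.
At p = 705: qd = 18773 - 5·705 = 15248 and qs = 3·705 - 427 = 1688.
Only 1688 units reach the market. On the demand curve, the marginal buyer's willingness to pay at q = 1688 is (18773 - 1688)/5 = 3417.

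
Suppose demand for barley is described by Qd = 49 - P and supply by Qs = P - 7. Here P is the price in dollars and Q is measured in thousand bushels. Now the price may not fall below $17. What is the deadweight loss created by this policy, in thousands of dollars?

Setting quantity demanded equal to quantity supplied, 49 - P = P - 7, gives P* = 28 and Q* = 21.
The floor of 17 is below the equilibrium price 28, so it is not binding; the market clears at P* = 28, Q* = 21.
Since the control does not bind, no trades are prevented and deadweight loss is zero.

0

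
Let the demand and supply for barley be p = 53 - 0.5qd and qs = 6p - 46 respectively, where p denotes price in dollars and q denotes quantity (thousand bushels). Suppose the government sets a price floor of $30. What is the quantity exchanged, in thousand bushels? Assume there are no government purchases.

Rearranging demand gives qd = 106 - 2p. Setting quantity demanded equal to quantity supplied, 106 - 2p = 6p - 46, gives p* = 19 and q* = 68.
The floor of 30 is above the equilibrium price 19, so it binds.
At p = 30: qd = 106 - 2·30 = 46 and qs = 6·30 - 46 = 134.
The quantity actually transacted is the short side, demand: 46.

46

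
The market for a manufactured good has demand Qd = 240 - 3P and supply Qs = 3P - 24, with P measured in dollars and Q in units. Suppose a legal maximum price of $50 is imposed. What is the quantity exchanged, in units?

108

Equilibrium: 240 - 3P = 3P - 24, so 264 = 6P and P* = 44, Q* = 108.
The ceiling of 50 is above the equilibrium price 44, so it is not binding; the market clears at P* = 44, Q* = 108.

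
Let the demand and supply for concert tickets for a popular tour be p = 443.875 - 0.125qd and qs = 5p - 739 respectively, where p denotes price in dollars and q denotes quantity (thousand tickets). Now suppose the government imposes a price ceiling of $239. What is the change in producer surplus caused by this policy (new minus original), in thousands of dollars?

-62198.5

Rearranging demand gives qd = 3551 - 8p. Without the control the market clears where 3551 - 8p = 5p - 739, i.e. p* = 330 and q* = 911.
The ceiling of 239 is below the equilibrium price 330, so it binds.
At p = 239: qd = 3551 - 8·239 = 1639 and qs = 5·239 - 739 = 456.
Producer surplus without the control is ½ · (330 - 147.8) · 911 = 82992.1.
With the ceiling, producers sell 456 units at 239, so PS = ½ · (239 - 147.8) · 456 = 20793.6.
Change in producer surplus = 20793.6 - 82992.1 = -62198.5.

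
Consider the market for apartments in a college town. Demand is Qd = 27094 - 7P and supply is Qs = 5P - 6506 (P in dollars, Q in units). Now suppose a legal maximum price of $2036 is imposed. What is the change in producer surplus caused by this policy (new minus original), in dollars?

-4266176

Equilibrium: 27094 - 7P = 5P - 6506, so 33600 = 12P and P* = 2800, Q* = 7494.
The ceiling of 2036 is below the equilibrium price 2800, so it binds.
At P = 2036: Qd = 27094 - 7·2036 = 12842 and Qs = 5·2036 - 6506 = 3674.
Producer surplus without the control is ½ · (2800 - 1301.2) · 7494 = 5616003.6.
With the ceiling, producers sell 3674 units at 2036, so PS = ½ · (2036 - 1301.2) · 3674 = 1349827.6.
Change in producer surplus = 1349827.6 - 5616003.6 = -4266176.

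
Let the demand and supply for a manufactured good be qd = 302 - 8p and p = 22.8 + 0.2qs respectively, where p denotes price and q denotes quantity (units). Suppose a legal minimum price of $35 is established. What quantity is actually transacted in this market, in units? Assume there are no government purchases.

22

Rearranging supply gives qs = 5p - 114. Equilibrium: 302 - 8p = 5p - 114, so 416 = 13p and p* = 32, q* = 46.
Since 35 > 32, the floor is binding.
At p = 35: qd = 302 - 8·35 = 22 and qs = 5·35 - 114 = 61.
The quantity actually transacted is the short side, demand: 22.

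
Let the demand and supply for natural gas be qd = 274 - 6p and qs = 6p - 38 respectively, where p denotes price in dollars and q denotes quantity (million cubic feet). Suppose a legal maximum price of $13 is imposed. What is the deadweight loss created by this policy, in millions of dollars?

1014

Without the control the market clears where 274 - 6p = 6p - 38, i.e. p* = 26 and q* = 118.
The ceiling of 13 is below the equilibrium price 26, so it binds.
At p = 13: qd = 274 - 6·13 = 196 and qs = 6·13 - 38 = 40.
Quantity traded falls to 40. At q = 40 the demand price is (274 - 40)/6 = 39 and the supply price is (38 + 40)/6 = 13.
Deadweight loss = ½ · (39 - 13) · (118 - 40) = ½ · 26 · 78 = 1014.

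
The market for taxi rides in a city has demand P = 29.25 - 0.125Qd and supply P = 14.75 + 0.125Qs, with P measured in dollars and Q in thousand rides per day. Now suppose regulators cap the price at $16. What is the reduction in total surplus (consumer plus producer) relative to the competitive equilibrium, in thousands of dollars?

288

Rearranging demand gives Qd = 234 - 8P; rearranging supply gives Qs = 8P - 118. In a free market, 234 - 8P = 8P - 118 gives the equilibrium P* = 22, Q* = 58.
Since 16 < 22, the ceiling is binding.
At P = 16: Qd = 234 - 8·16 = 106 and Qs = 8·16 - 118 = 10.
Quantity traded falls to 10. At Q = 10 the demand price is (234 - 10)/8 = 28 and the supply price is (118 + 10)/8 = 16.
Deadweight loss = ½ · (28 - 16) · (58 - 10) = ½ · 12 · 48 = 288.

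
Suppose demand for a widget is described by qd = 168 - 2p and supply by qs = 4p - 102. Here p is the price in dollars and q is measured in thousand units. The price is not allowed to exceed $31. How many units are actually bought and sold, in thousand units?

Setting quantity demanded equal to quantity supplied, 168 - 2p = 4p - 102, gives p* = 45 and q* = 78.
Since 31 < 45, the ceiling is binding.
At p = 31: qd = 168 - 2·31 = 106 and qs = 4·31 - 102 = 22.
The quantity actually transacted is the short side, supply: 22.

22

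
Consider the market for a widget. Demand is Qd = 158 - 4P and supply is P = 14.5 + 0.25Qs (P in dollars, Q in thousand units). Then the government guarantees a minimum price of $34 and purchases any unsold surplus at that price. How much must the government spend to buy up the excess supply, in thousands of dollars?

1904

Rearranging supply gives Qs = 4P - 58. Equilibrium: 158 - 4P = 4P - 58, so 216 = 8P and P* = 27, Q* = 50.
The floor of 34 is above the equilibrium price 27, so it binds.
At P = 34: Qd = 158 - 4·34 = 22 and Qs = 4·34 - 58 = 78.
Surplus = Qs - Qd = 56.
Government expenditure = surplus × support price = 56 × 34 = 1904.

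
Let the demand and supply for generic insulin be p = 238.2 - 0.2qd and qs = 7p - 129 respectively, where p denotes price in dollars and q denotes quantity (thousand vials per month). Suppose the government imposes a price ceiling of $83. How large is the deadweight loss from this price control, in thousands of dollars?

Rearranging demand gives qd = 1191 - 5p. In a free market, 1191 - 5p = 7p - 129 gives the equilibrium p* = 110, q* = 641.
Since 83 < 110, the ceiling is binding.
At p = 83: qd = 1191 - 5·83 = 776 and qs = 7·83 - 129 = 452.
Quantity traded falls to 452. At q = 452 the demand price is (1191 - 452)/5 = 147.8 and the supply price is (129 + 452)/7 = 83.
Deadweight loss = ½ · (147.8 - 83) · (641 - 452) = ½ · 64.8 · 189 = 6123.6.

6123.6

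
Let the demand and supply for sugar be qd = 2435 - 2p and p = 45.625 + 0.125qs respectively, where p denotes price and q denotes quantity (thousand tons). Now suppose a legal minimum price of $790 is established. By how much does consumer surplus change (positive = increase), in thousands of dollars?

-696150

Rearranging supply gives qs = 8p - 365. In a free market, 2435 - 2p = 8p - 365 gives the equilibrium p* = 280, q* = 1875.
Because the floor (790) lies above the market-clearing price, it is binding.
At p = 790: qd = 2435 - 2·790 = 855 and qs = 8·790 - 365 = 5955.
Consumer surplus without the control is ½ · (1217.5 - 280) · 1875 = 878906.25.
With the floor, consumers buy 855 units at 790, so CS = ½ · (1217.5 - 790) · 855 = 182756.25.
Change in consumer surplus = 182756.25 - 878906.25 = -696150.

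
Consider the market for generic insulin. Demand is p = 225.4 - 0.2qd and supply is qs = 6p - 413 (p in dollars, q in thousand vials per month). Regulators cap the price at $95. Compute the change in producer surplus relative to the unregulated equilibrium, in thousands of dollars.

Rearranging demand gives qd = 1127 - 5p. Without the control the market clears where 1127 - 5p = 6p - 413, i.e. p* = 140 and q* = 427.
The ceiling of 95 is below the equilibrium price 140, so it binds.
At p = 95: qd = 1127 - 5·95 = 652 and qs = 6·95 - 413 = 157.
Producer surplus without the control is ½ · (140 - 413/6) · 427 = 182329/12.
With the ceiling, producers sell 157 units at 95, so PS = ½ · (95 - 413/6) · 157 = 24649/12.
Change in producer surplus = 24649/12 - 182329/12 = -13140.

-13140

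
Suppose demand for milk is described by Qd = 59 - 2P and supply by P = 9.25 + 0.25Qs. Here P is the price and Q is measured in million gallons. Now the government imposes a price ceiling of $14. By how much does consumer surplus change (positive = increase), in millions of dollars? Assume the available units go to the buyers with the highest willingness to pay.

Rearranging supply gives Qs = 4P - 37. Setting quantity demanded equal to quantity supplied, 59 - 2P = 4P - 37, gives P* = 16 and Q* = 27.
The ceiling of 14 is below the equilibrium price 16, so it binds.
At P = 14: Qd = 59 - 2·14 = 31 and Qs = 4·14 - 37 = 19.
Consumer surplus without the control is ½ · (29.5 - 16) · 27 = 182.25.
With the ceiling, 19 units are sold at 14 (assume they go to the highest-value buyers). The demand price at Q = 19 is 20, so CS = ½ · [(29.5 - 14) + (20 - 14)] · 19 = 204.25.
Change in consumer surplus = 204.25 - 182.25 = 22.

22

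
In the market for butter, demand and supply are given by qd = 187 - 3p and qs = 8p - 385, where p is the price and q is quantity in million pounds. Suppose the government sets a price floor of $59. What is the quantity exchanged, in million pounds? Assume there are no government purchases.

Setting quantity demanded equal to quantity supplied, 187 - 3p = 8p - 385, gives p* = 52 and q* = 31.
Because the floor (59) lies above the market-clearing price, it is binding.
At p = 59: qd = 187 - 3·59 = 10 and qs = 8·59 - 385 = 87.
The quantity actually transacted is the short side, demand: 10.

10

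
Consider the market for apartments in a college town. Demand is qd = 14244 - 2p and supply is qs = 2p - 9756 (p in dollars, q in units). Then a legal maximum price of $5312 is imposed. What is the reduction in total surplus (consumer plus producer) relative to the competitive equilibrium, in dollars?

Without the control the market clears where 14244 - 2p = 2p - 9756, i.e. p* = 6000 and q* = 2244.
Because the ceiling (5312) lies below the market-clearing price, it is binding.
At p = 5312: qd = 14244 - 2·5312 = 3620 and qs = 2·5312 - 9756 = 868.
Quantity traded falls to 868. At q = 868 the demand price is (14244 - 868)/2 = 6688 and the supply price is (9756 + 868)/2 = 5312.
Deadweight loss = ½ · (6688 - 5312) · (2244 - 868) = ½ · 1376 · 1376 = 946688.

946688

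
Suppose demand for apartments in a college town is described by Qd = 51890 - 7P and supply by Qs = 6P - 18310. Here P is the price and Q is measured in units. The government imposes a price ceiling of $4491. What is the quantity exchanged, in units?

Setting quantity demanded equal to quantity supplied, 51890 - 7P = 6P - 18310, gives P* = 5400 and Q* = 14090.
Because the ceiling (4491) lies below the market-clearing price, it is binding.
At P = 4491: Qd = 51890 - 7·4491 = 20453 and Qs = 6·4491 - 18310 = 8636.
The quantity actually transacted is the short side, supply: 8636.

8636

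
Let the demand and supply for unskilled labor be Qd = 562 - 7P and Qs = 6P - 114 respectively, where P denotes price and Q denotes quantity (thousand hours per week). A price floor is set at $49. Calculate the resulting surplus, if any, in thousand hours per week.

Without the control the market clears where 562 - 7P = 6P - 114, i.e. P* = 52 and Q* = 198.
Since 49 is below P* = 52, the floor does not bind and the free-market outcome prevails.
Since the control does not bind, there is no surplus.

0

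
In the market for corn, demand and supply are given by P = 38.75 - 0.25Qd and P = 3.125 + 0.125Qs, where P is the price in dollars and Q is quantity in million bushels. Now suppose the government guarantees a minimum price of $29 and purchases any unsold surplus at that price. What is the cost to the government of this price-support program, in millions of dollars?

4872

Rearranging demand gives Qd = 155 - 4P; rearranging supply gives Qs = 8P - 25. Equilibrium: 155 - 4P = 8P - 25, so 180 = 12P and P* = 15, Q* = 95.
The floor of 29 is above the equilibrium price 15, so it binds.
At P = 29: Qd = 155 - 4·29 = 39 and Qs = 8·29 - 25 = 207.
Surplus = Qs - Qd = 168.
Government expenditure = surplus × support price = 168 × 29 = 4872.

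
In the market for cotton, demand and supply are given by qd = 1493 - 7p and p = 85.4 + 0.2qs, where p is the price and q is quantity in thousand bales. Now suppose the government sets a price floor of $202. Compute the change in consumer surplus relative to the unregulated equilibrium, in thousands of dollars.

Rearranging supply gives qs = 5p - 427. Setting quantity demanded equal to quantity supplied, 1493 - 7p = 5p - 427, gives p* = 160 and q* = 373.
The floor of 202 is above the equilibrium price 160, so it binds.
At p = 202: qd = 1493 - 7·202 = 79 and qs = 5·202 - 427 = 583.
Consumer surplus without the control is ½ · (1493/7 - 160) · 373 = 139129/14.
With the floor, consumers buy 79 units at 202, so CS = ½ · (1493/7 - 202) · 79 = 6241/14.
Change in consumer surplus = 6241/14 - 139129/14 = -9492.

-9492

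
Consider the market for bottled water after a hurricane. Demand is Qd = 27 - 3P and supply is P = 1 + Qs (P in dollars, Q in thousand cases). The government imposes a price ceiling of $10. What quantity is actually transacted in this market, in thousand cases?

Rearranging supply gives Qs = P - 1. Equilibrium: 27 - 3P = P - 1, so 28 = 4P and P* = 7, Q* = 6.
Since 10 is above P* = 7, the ceiling does not bind and the free-market outcome prevails.

6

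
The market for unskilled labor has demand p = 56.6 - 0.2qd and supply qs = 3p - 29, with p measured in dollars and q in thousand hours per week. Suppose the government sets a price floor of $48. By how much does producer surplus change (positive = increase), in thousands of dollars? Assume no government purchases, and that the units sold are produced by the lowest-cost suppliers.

Rearranging demand gives qd = 283 - 5p. Without the control the market clears where 283 - 5p = 3p - 29, i.e. p* = 39 and q* = 88.
Since 48 > 39, the floor is binding.
At p = 48: qd = 283 - 5·48 = 43 and qs = 3·48 - 29 = 115.
Producer surplus without the control is ½ · (39 - 29/3) · 88 = 3872/3.
With the floor, 43 units are sold at 48. The supply price at q = 43 is 24, so PS = ½ · [(48 - 29/3) + (48 - 24)] · 43 = 8041/6.
Change in producer surplus = 8041/6 - 3872/3 = 49.5.

49.5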